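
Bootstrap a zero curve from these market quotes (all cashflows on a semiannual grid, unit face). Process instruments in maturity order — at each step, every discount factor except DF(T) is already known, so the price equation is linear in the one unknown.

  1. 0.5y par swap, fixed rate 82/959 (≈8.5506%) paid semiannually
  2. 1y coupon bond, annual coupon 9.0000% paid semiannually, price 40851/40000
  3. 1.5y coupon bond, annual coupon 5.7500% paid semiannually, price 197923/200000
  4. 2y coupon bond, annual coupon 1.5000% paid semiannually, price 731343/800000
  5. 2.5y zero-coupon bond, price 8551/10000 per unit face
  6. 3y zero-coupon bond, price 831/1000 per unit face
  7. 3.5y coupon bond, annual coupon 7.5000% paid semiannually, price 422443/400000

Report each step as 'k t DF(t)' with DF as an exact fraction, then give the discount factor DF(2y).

step 1 [0.5y] swap r/2=41/959: DF=(1 − 41/959·(0))/(1+41/959) = 959/1000 ≈ 0.959000
step 2 [1y] bond c/2=9/200: DF=(40851/40000 − 9/200·(0.959000))/(1+9/200) = 117/125 ≈ 0.936000
step 3 [1.5y] bond c/2=23/800: DF=(197923/200000 − 23/800·(0.959000+0.936000))/(1+23/800) = 909/1000 ≈ 0.909000
step 4 [2y] bond c/2=3/400: DF=(731343/800000 − 3/400·(0.959000+0.936000+0.909000))/(1+3/400) = 1773/2000 ≈ 0.886500
step 5 [2.5y] zero: DF = P = 8551/10000 ≈ 0.855100
step 6 [3y] zero: DF = P = 831/1000 ≈ 0.831000
step 7 [3.5y] bond c/2=3/80: DF=(422443/400000 − 3/80·(0.959000+0.936000+0.909000+0.886500+0.855100+0.831000))/(1+3/80) = 2059/2500 ≈ 0.823600

1 1/2 959/1000
2 1 117/125
3 3/2 909/1000
4 2 1773/2000
5 5/2 8551/10000
6 3 831/1000
7 7/2 2059/2500
DF(2y) = 1773/2000 ≈ 0.886500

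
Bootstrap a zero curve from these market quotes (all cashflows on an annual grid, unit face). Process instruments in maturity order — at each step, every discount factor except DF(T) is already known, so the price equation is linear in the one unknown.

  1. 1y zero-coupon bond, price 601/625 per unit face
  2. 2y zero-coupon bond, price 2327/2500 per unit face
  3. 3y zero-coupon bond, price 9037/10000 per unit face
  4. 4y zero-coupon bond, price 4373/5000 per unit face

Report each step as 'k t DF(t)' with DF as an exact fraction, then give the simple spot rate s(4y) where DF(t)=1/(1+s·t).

1 1 601/625
2 2 2327/2500
3 3 9037/10000
4 4 4373/5000
s(4y) = (1/(4373/5000) − 1)/(4) = 627/17492 ≈ 3.5845%

step 1 [1y] zero: DF = P = 601/625 ≈ 0.961600
step 2 [2y] zero: DF = P = 2327/2500 ≈ 0.930800
step 3 [3y] zero: DF = P = 9037/10000 ≈ 0.903700
step 4 [4y] zero: DF = P = 4373/5000 ≈ 0.874600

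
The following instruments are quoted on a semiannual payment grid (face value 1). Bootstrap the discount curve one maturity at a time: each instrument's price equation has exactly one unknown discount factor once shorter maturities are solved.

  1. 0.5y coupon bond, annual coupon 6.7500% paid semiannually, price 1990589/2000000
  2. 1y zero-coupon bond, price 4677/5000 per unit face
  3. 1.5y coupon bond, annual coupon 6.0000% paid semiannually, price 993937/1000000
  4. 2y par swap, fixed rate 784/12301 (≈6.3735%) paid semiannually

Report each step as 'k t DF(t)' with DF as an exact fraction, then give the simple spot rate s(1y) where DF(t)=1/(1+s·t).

step 1 [0.5y] bond c/2=27/800: DF=(1990589/2000000 − 27/800·(0))/(1+27/800) = 2407/2500 ≈ 0.962800
step 2 [1y] zero: DF = P = 4677/5000 ≈ 0.935400
step 3 [1.5y] bond c/2=3/100: DF=(993937/1000000 − 3/100·(0.962800+0.935400))/(1+3/100) = 9097/10000 ≈ 0.909700
step 4 [2y] swap r/2=392/12301: DF=(1 − 392/12301·(0.962800+0.935400+0.909700))/(1+392/12301) = 1103/1250 ≈ 0.882400

1 1/2 2407/2500
2 1 4677/5000
3 3/2 9097/10000
4 2 1103/1250
s(1y) = (1/(4677/5000) − 1)/(1) = 323/4677 ≈ 6.9061%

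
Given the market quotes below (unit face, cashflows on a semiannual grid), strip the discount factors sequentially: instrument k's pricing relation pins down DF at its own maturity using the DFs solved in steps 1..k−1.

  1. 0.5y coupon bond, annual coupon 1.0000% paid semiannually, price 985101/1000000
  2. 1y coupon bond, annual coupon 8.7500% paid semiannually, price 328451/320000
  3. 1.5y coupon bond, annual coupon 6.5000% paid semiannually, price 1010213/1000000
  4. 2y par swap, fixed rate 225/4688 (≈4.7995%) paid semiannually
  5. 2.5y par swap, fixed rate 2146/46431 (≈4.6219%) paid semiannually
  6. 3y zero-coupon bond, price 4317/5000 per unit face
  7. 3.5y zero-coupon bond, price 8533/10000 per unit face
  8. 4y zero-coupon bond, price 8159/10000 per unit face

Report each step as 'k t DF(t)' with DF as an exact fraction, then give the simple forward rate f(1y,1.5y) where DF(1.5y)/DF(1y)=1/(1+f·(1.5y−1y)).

step 1 [0.5y] bond c/2=1/200: DF=(985101/1000000 − 1/200·(0))/(1+1/200) = 4901/5000 ≈ 0.980200
step 2 [1y] bond c/2=7/160: DF=(328451/320000 − 7/160·(0.980200))/(1+7/160) = 9423/10000 ≈ 0.942300
step 3 [1.5y] bond c/2=13/400: DF=(1010213/1000000 − 13/400·(0.980200+0.942300))/(1+13/400) = 9179/10000 ≈ 0.917900
step 4 [2y] swap r/2=225/9376: DF=(1 − 225/9376·(0.980200+0.942300+0.917900))/(1+225/9376) = 91/100 ≈ 0.910000
step 5 [2.5y] swap r/2=1073/46431: DF=(1 − 1073/46431·(0.980200+0.942300+0.917900+0.910000))/(1+1073/46431) = 8927/10000 ≈ 0.892700
step 6 [3y] zero: DF = P = 4317/5000 ≈ 0.863400
step 7 [3.5y] zero: DF = P = 8533/10000 ≈ 0.853300
step 8 [4y] zero: DF = P = 8159/10000 ≈ 0.815900

1 1/2 4901/5000
2 1 9423/10000
3 3/2 9179/10000
4 2 91/100
5 5/2 8927/10000
6 3 4317/5000
7 7/2 8533/10000
8 4 8159/10000
f(1y,1.5y) = ((9423/10000)/(9179/10000) − 1)/(1/2) = 488/9179 ≈ 5.3165%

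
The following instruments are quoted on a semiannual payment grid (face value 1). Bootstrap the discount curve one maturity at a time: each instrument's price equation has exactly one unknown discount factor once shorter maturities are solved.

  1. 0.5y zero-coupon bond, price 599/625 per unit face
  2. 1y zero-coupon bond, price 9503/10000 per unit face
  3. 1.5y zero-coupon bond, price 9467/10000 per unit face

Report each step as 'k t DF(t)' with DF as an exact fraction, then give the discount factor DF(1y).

step 1 [0.5y] zero: DF = P = 599/625 ≈ 0.958400
step 2 [1y] zero: DF = P = 9503/10000 ≈ 0.950300
step 3 [1.5y] zero: DF = P = 9467/10000 ≈ 0.946700

1 1/2 599/625
2 1 9503/10000
3 3/2 9467/10000
DF(1y) = 9503/10000 ≈ 0.950300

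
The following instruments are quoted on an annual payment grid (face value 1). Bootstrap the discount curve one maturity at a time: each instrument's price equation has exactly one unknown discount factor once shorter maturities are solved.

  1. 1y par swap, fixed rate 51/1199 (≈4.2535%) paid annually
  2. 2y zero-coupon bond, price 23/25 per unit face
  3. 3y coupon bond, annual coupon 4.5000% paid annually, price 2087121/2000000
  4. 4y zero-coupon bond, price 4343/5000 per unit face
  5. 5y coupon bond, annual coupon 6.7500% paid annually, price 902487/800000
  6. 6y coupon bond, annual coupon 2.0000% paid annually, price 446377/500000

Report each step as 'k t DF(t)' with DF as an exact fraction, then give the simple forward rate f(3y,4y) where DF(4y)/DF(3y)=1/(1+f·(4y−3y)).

1 1 1199/1250
2 2 23/25
3 3 9177/10000
4 4 4343/5000
5 5 33/40
6 6 492/625
f(3y,4y) = ((9177/10000)/(4343/5000) − 1)/(1) = 491/8686 ≈ 5.6528%

step 1 [1y] swap r/1=51/1199: DF=(1 − 51/1199·(0))/(1+51/1199) = 1199/1250 ≈ 0.959200
step 2 [2y] zero: DF = P = 23/25 ≈ 0.920000
step 3 [3y] bond c/1=9/200: DF=(2087121/2000000 − 9/200·(0.959200+0.920000))/(1+9/200) = 9177/10000 ≈ 0.917700
step 4 [4y] zero: DF = P = 4343/5000 ≈ 0.868600
step 5 [5y] bond c/1=27/400: DF=(902487/800000 − 27/400·(0.959200+0.920000+0.917700+0.868600))/(1+27/400) = 33/40 ≈ 0.825000
step 6 [6y] bond c/1=1/50: DF=(446377/500000 − 1/50·(0.959200+0.920000+0.917700+0.868600+0.825000))/(1+1/50) = 492/625 ≈ 0.787200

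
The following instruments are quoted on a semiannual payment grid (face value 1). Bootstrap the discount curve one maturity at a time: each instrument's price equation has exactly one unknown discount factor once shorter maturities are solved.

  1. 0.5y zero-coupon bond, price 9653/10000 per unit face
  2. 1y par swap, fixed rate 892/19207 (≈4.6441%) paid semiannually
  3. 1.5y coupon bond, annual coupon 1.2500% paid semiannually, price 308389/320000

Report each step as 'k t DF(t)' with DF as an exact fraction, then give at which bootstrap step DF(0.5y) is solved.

step 1 [0.5y] zero: DF = P = 9653/10000 ≈ 0.965300
step 2 [1y] swap r/2=446/19207: DF=(1 − 446/19207·(0.965300))/(1+446/19207) = 4777/5000 ≈ 0.955400
step 3 [1.5y] bond c/2=1/160: DF=(308389/320000 − 1/160·(0.965300+0.955400))/(1+1/160) = 4729/5000 ≈ 0.945800

1 1/2 9653/10000
2 1 4777/5000
3 3/2 4729/5000
DF(0.5y) is solved at step 1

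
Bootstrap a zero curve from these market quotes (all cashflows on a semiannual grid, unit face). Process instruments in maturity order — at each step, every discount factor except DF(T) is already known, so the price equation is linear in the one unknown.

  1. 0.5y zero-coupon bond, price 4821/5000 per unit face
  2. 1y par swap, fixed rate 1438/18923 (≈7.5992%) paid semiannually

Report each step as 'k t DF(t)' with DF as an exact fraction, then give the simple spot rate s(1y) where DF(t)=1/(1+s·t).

1 1/2 4821/5000
2 1 9281/10000
s(1y) = (1/(9281/10000) − 1)/(1) = 719/9281 ≈ 7.7470%

step 1 [0.5y] zero: DF = P = 4821/5000 ≈ 0.964200
step 2 [1y] swap r/2=719/18923: DF=(1 − 719/18923·(0.964200))/(1+719/18923) = 9281/10000 ≈ 0.928100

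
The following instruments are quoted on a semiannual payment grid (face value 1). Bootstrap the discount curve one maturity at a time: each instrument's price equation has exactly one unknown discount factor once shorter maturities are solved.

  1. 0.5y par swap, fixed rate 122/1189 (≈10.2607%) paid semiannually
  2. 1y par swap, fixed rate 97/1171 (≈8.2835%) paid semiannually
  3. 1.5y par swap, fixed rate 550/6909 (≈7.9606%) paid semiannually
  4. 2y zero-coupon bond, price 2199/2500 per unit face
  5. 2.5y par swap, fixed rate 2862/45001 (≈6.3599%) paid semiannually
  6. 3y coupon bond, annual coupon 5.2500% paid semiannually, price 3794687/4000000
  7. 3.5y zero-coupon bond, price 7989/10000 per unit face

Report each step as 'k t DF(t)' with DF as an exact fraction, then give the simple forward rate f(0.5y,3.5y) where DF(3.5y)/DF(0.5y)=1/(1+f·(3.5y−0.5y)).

step 1 [0.5y] swap r/2=61/1189: DF=(1 − 61/1189·(0))/(1+61/1189) = 1189/1250 ≈ 0.951200
step 2 [1y] swap r/2=97/2342: DF=(1 − 97/2342·(0.951200))/(1+97/2342) = 1153/1250 ≈ 0.922400
step 3 [1.5y] swap r/2=275/6909: DF=(1 − 275/6909·(0.951200+0.922400))/(1+275/6909) = 89/100 ≈ 0.890000
step 4 [2y] zero: DF = P = 2199/2500 ≈ 0.879600
step 5 [2.5y] swap r/2=1431/45001: DF=(1 − 1431/45001·(0.951200+0.922400+0.890000+0.879600))/(1+1431/45001) = 8569/10000 ≈ 0.856900
step 6 [3y] bond c/2=21/800: DF=(3794687/4000000 − 21/800·(0.951200+0.922400+0.890000+0.879600+0.856900))/(1+21/800) = 8093/10000 ≈ 0.809300
step 7 [3.5y] zero: DF = P = 7989/10000 ≈ 0.798900

1 1/2 1189/1250
2 1 1153/1250
3 3/2 89/100
4 2 2199/2500
5 5/2 8569/10000
6 3 8093/10000
7 7/2 7989/10000
f(0.5y,3.5y) = ((1189/1250)/(7989/10000) − 1)/(3) = 1523/23967 ≈ 6.3546%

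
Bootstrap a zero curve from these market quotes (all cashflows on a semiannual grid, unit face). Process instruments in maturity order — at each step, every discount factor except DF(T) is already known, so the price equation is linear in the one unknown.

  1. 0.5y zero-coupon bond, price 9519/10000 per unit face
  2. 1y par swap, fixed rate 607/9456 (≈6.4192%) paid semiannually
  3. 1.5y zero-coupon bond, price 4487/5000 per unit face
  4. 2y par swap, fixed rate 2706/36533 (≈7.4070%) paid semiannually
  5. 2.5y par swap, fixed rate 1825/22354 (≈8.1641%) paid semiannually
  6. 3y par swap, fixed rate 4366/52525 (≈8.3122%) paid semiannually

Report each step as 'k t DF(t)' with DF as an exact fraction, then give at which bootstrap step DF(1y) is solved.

step 1 [0.5y] zero: DF = P = 9519/10000 ≈ 0.951900
step 2 [1y] swap r/2=607/18912: DF=(1 − 607/18912·(0.951900))/(1+607/18912) = 9393/10000 ≈ 0.939300
step 3 [1.5y] zero: DF = P = 4487/5000 ≈ 0.897400
step 4 [2y] swap r/2=1353/36533: DF=(1 − 1353/36533·(0.951900+0.939300+0.897400))/(1+1353/36533) = 8647/10000 ≈ 0.864700
step 5 [2.5y] swap r/2=1825/44708: DF=(1 − 1825/44708·(0.951900+0.939300+0.897400+0.864700))/(1+1825/44708) = 327/400 ≈ 0.817500
step 6 [3y] swap r/2=2183/52525: DF=(1 − 2183/52525·(0.951900+0.939300+0.897400+0.864700+0.817500))/(1+2183/52525) = 7817/10000 ≈ 0.781700

1 1/2 9519/10000
2 1 9393/10000
3 3/2 4487/5000
4 2 8647/10000
5 5/2 327/400
6 3 7817/10000
DF(1y) is solved at step 2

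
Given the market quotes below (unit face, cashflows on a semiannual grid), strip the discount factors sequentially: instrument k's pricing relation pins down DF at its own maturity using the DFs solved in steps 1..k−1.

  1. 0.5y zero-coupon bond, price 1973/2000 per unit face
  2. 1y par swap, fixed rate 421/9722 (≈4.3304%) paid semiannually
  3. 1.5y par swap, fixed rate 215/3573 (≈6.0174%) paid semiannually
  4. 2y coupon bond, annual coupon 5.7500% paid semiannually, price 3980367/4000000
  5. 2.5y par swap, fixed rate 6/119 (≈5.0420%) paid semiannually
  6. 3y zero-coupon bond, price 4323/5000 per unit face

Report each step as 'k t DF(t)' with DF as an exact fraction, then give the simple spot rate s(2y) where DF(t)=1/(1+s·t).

1 1/2 1973/2000
2 1 9579/10000
3 3/2 457/500
4 2 4437/5000
5 5/2 8833/10000
6 3 4323/5000
s(2y) = (1/(4437/5000) − 1)/(2) = 563/8874 ≈ 6.3444%

step 1 [0.5y] zero: DF = P = 1973/2000 ≈ 0.986500
step 2 [1y] swap r/2=421/19444: DF=(1 − 421/19444·(0.986500))/(1+421/19444) = 9579/10000 ≈ 0.957900
step 3 [1.5y] swap r/2=215/7146: DF=(1 − 215/7146·(0.986500+0.957900))/(1+215/7146) = 457/500 ≈ 0.914000
step 4 [2y] bond c/2=23/800: DF=(3980367/4000000 − 23/800·(0.986500+0.957900+0.914000))/(1+23/800) = 4437/5000 ≈ 0.887400
step 5 [2.5y] swap r/2=3/119: DF=(1 − 3/119·(0.986500+0.957900+0.914000+0.887400))/(1+3/119) = 8833/10000 ≈ 0.883300
step 6 [3y] zero: DF = P = 4323/5000 ≈ 0.864600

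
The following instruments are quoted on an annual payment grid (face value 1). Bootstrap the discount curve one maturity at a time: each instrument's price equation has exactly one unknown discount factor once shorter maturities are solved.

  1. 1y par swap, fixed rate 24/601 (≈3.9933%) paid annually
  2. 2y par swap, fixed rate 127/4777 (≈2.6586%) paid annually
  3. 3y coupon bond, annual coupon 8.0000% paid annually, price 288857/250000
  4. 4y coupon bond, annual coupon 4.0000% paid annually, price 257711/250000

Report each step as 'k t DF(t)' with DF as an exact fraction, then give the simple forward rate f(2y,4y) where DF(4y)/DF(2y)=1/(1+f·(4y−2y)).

step 1 [1y] swap r/1=24/601: DF=(1 − 24/601·(0))/(1+24/601) = 601/625 ≈ 0.961600
step 2 [2y] swap r/1=127/4777: DF=(1 − 127/4777·(0.961600))/(1+127/4777) = 2373/2500 ≈ 0.949200
step 3 [3y] bond c/1=2/25: DF=(288857/250000 − 2/25·(0.961600+0.949200))/(1+2/25) = 9283/10000 ≈ 0.928300
step 4 [4y] bond c/1=1/25: DF=(257711/250000 − 1/25·(0.961600+0.949200+0.928300))/(1+1/25) = 441/500 ≈ 0.882000

1 1 601/625
2 2 2373/2500
3 3 9283/10000
4 4 441/500
f(2y,4y) = ((2373/2500)/(441/500) − 1)/(2) = 4/105 ≈ 3.8095%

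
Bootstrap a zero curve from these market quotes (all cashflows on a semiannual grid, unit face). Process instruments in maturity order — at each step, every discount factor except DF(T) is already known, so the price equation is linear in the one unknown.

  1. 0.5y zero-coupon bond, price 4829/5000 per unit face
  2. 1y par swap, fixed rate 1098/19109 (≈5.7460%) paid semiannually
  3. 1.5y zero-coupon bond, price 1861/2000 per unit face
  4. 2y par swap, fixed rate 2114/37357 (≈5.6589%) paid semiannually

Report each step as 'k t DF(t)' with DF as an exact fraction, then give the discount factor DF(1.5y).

1 1/2 4829/5000
2 1 9451/10000
3 3/2 1861/2000
4 2 8943/10000
DF(1.5y) = 1861/2000 ≈ 0.930500

step 1 [0.5y] zero: DF = P = 4829/5000 ≈ 0.965800
step 2 [1y] swap r/2=549/19109: DF=(1 − 549/19109·(0.965800))/(1+549/19109) = 9451/10000 ≈ 0.945100
step 3 [1.5y] zero: DF = P = 1861/2000 ≈ 0.930500
step 4 [2y] swap r/2=1057/37357: DF=(1 − 1057/37357·(0.965800+0.945100+0.930500))/(1+1057/37357) = 8943/10000 ≈ 0.894300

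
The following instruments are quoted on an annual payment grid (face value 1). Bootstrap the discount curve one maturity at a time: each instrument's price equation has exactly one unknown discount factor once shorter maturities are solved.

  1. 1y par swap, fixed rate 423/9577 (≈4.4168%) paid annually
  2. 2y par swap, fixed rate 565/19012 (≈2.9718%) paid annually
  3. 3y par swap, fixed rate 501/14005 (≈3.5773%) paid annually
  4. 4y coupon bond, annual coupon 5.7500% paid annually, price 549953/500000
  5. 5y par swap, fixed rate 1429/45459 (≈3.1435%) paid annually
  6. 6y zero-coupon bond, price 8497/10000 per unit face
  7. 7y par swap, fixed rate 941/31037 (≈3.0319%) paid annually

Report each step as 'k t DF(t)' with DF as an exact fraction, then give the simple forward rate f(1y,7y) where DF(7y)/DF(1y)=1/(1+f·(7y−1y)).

1 1 9577/10000
2 2 1887/2000
3 3 4499/5000
4 4 4439/5000
5 5 8571/10000
6 6 8497/10000
7 7 4059/5000
f(1y,7y) = ((9577/10000)/(4059/5000) − 1)/(6) = 1459/48708 ≈ 2.9954%

step 1 [1y] swap r/1=423/9577: DF=(1 − 423/9577·(0))/(1+423/9577) = 9577/10000 ≈ 0.957700
step 2 [2y] swap r/1=565/19012: DF=(1 − 565/19012·(0.957700))/(1+565/19012) = 1887/2000 ≈ 0.943500
step 3 [3y] swap r/1=501/14005: DF=(1 − 501/14005·(0.957700+0.943500))/(1+501/14005) = 4499/5000 ≈ 0.899800
step 4 [4y] bond c/1=23/400: DF=(549953/500000 − 23/400·(0.957700+0.943500+0.899800))/(1+23/400) = 4439/5000 ≈ 0.887800
step 5 [5y] swap r/1=1429/45459: DF=(1 − 1429/45459·(0.957700+0.943500+0.899800+0.887800))/(1+1429/45459) = 8571/10000 ≈ 0.857100
step 6 [6y] zero: DF = P = 8497/10000 ≈ 0.849700
step 7 [7y] swap r/1=941/31037: DF=(1 − 941/31037·(0.957700+0.943500+0.899800+0.887800+0.857100+0.849700))/(1+941/31037) = 4059/5000 ≈ 0.811800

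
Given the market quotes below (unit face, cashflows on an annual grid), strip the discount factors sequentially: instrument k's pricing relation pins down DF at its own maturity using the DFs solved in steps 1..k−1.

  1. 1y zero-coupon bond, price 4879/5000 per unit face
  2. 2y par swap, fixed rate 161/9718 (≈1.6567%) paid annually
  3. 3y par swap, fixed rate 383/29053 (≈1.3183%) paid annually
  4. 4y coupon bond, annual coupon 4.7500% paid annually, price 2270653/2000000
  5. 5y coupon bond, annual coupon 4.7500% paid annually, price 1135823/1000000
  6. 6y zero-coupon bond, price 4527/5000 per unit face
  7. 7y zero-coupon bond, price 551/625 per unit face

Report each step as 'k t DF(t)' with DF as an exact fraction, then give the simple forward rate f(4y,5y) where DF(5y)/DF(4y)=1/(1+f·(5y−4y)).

step 1 [1y] zero: DF = P = 4879/5000 ≈ 0.975800
step 2 [2y] swap r/1=161/9718: DF=(1 − 161/9718·(0.975800))/(1+161/9718) = 4839/5000 ≈ 0.967800
step 3 [3y] swap r/1=383/29053: DF=(1 − 383/29053·(0.975800+0.967800))/(1+383/29053) = 9617/10000 ≈ 0.961700
step 4 [4y] bond c/1=19/400: DF=(2270653/2000000 − 19/400·(0.975800+0.967800+0.961700))/(1+19/400) = 9521/10000 ≈ 0.952100
step 5 [5y] bond c/1=19/400: DF=(1135823/1000000 − 19/400·(0.975800+0.967800+0.961700+0.952100))/(1+19/400) = 4547/5000 ≈ 0.909400
step 6 [6y] zero: DF = P = 4527/5000 ≈ 0.905400
step 7 [7y] zero: DF = P = 551/625 ≈ 0.881600

1 1 4879/5000
2 2 4839/5000
3 3 9617/10000
4 4 9521/10000
5 5 4547/5000
6 6 4527/5000
7 7 551/625
f(4y,5y) = ((9521/10000)/(4547/5000) − 1)/(1) = 427/9094 ≈ 4.6954%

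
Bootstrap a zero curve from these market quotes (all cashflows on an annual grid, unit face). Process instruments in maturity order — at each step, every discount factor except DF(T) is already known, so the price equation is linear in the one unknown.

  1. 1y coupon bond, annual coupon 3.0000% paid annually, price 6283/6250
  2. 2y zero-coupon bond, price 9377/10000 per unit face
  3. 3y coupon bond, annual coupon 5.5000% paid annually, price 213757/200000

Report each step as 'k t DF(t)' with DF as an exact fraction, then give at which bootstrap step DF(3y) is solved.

1 1 122/125
2 2 9377/10000
3 3 9133/10000
DF(3y) is solved at step 3

step 1 [1y] bond c/1=3/100: DF=(6283/6250 − 3/100·(0))/(1+3/100) = 122/125 ≈ 0.976000
step 2 [2y] zero: DF = P = 9377/10000 ≈ 0.937700
step 3 [3y] bond c/1=11/200: DF=(213757/200000 − 11/200·(0.976000+0.937700))/(1+11/200) = 9133/10000 ≈ 0.913300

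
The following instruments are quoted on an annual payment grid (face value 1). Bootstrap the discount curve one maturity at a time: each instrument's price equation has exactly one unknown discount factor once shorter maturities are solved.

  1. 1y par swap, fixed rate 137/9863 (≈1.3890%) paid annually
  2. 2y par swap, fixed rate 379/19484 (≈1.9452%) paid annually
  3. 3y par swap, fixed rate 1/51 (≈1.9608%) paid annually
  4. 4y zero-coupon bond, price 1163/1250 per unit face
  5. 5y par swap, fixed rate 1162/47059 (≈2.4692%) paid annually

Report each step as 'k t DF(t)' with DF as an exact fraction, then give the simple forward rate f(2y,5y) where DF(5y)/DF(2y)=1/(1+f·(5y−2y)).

1 1 9863/10000
2 2 9621/10000
3 3 9433/10000
4 4 1163/1250
5 5 4419/5000
f(2y,5y) = ((9621/10000)/(4419/5000) − 1)/(3) = 29/982 ≈ 2.9532%

step 1 [1y] swap r/1=137/9863: DF=(1 − 137/9863·(0))/(1+137/9863) = 9863/10000 ≈ 0.986300
step 2 [2y] swap r/1=379/19484: DF=(1 − 379/19484·(0.986300))/(1+379/19484) = 9621/10000 ≈ 0.962100
step 3 [3y] swap r/1=1/51: DF=(1 − 1/51·(0.986300+0.962100))/(1+1/51) = 9433/10000 ≈ 0.943300
step 4 [4y] zero: DF = P = 1163/1250 ≈ 0.930400
step 5 [5y] swap r/1=1162/47059: DF=(1 − 1162/47059·(0.986300+0.962100+0.943300+0.930400))/(1+1162/47059) = 4419/5000 ≈ 0.883800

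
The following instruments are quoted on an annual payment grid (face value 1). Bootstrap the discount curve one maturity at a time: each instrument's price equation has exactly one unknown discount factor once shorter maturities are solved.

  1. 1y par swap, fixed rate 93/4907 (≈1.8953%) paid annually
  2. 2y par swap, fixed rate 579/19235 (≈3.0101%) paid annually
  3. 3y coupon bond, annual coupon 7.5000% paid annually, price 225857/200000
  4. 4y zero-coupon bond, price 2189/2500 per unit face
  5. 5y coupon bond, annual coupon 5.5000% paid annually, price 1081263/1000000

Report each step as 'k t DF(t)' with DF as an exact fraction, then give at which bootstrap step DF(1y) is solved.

1 1 4907/5000
2 2 9421/10000
3 3 9163/10000
4 4 2189/2500
5 5 1039/1250
DF(1y) is solved at step 1

step 1 [1y] swap r/1=93/4907: DF=(1 − 93/4907·(0))/(1+93/4907) = 4907/5000 ≈ 0.981400
step 2 [2y] swap r/1=579/19235: DF=(1 − 579/19235·(0.981400))/(1+579/19235) = 9421/10000 ≈ 0.942100
step 3 [3y] bond c/1=3/40: DF=(225857/200000 − 3/40·(0.981400+0.942100))/(1+3/40) = 9163/10000 ≈ 0.916300
step 4 [4y] zero: DF = P = 2189/2500 ≈ 0.875600
step 5 [5y] bond c/1=11/200: DF=(1081263/1000000 − 11/200·(0.981400+0.942100+0.916300+0.875600))/(1+11/200) = 1039/1250 ≈ 0.831200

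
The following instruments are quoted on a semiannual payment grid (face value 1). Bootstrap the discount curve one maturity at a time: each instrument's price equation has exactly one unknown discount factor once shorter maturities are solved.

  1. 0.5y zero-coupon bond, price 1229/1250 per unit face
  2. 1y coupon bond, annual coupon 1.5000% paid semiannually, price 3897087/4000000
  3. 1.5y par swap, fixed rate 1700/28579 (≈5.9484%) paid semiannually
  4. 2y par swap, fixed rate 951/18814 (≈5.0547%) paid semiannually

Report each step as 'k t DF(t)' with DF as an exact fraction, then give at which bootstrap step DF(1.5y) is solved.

1 1/2 1229/1250
2 1 9597/10000
3 3/2 183/200
4 2 9049/10000
DF(1.5y) is solved at step 3

step 1 [0.5y] zero: DF = P = 1229/1250 ≈ 0.983200
step 2 [1y] bond c/2=3/400: DF=(3897087/4000000 − 3/400·(0.983200))/(1+3/400) = 9597/10000 ≈ 0.959700
step 3 [1.5y] swap r/2=850/28579: DF=(1 − 850/28579·(0.983200+0.959700))/(1+850/28579) = 183/200 ≈ 0.915000
step 4 [2y] swap r/2=951/37628: DF=(1 − 951/37628·(0.983200+0.959700+0.915000))/(1+951/37628) = 9049/10000 ≈ 0.904900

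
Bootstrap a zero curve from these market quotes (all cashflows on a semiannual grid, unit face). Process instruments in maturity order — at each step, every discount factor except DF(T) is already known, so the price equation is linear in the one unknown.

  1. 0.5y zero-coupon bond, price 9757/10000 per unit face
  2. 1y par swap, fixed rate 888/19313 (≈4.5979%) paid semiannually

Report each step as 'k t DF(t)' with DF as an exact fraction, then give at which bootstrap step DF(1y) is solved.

1 1/2 9757/10000
2 1 2389/2500
DF(1y) is solved at step 2

step 1 [0.5y] zero: DF = P = 9757/10000 ≈ 0.975700
step 2 [1y] swap r/2=444/19313: DF=(1 − 444/19313·(0.975700))/(1+444/19313) = 2389/2500 ≈ 0.955600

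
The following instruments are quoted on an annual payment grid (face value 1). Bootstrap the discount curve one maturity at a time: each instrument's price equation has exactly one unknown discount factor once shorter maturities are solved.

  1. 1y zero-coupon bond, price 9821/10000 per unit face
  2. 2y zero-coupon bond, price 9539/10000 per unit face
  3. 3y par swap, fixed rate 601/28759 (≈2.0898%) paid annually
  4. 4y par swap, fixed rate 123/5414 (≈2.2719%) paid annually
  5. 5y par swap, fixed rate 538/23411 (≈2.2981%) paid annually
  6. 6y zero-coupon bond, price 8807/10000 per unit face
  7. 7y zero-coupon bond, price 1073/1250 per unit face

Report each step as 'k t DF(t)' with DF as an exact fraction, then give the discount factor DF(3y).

1 1 9821/10000
2 2 9539/10000
3 3 9399/10000
4 4 9139/10000
5 5 2231/2500
6 6 8807/10000
7 7 1073/1250
DF(3y) = 9399/10000 ≈ 0.939900

step 1 [1y] zero: DF = P = 9821/10000 ≈ 0.982100
step 2 [2y] zero: DF = P = 9539/10000 ≈ 0.953900
step 3 [3y] swap r/1=601/28759: DF=(1 − 601/28759·(0.982100+0.953900))/(1+601/28759) = 9399/10000 ≈ 0.939900
step 4 [4y] swap r/1=123/5414: DF=(1 − 123/5414·(0.982100+0.953900+0.939900))/(1+123/5414) = 9139/10000 ≈ 0.913900
step 5 [5y] swap r/1=538/23411: DF=(1 − 538/23411·(0.982100+0.953900+0.939900+0.913900))/(1+538/23411) = 2231/2500 ≈ 0.892400
step 6 [6y] zero: DF = P = 8807/10000 ≈ 0.880700
step 7 [7y] zero: DF = P = 1073/1250 ≈ 0.858400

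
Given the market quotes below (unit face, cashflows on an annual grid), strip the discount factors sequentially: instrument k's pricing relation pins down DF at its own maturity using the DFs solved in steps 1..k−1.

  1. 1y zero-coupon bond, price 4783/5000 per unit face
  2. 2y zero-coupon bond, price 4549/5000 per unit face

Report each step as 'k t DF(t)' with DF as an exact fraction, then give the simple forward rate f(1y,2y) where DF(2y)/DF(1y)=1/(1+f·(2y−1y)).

1 1 4783/5000
2 2 4549/5000
f(1y,2y) = ((4783/5000)/(4549/5000) − 1)/(1) = 234/4549 ≈ 5.1440%

step 1 [1y] zero: DF = P = 4783/5000 ≈ 0.956600
step 2 [2y] zero: DF = P = 4549/5000 ≈ 0.909800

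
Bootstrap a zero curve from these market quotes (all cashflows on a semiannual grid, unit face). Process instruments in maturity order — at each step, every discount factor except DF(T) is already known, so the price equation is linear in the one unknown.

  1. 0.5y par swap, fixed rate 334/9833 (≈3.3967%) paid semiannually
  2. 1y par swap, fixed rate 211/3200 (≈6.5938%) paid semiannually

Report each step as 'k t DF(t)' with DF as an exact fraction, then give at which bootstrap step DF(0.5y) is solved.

1 1/2 9833/10000
2 1 9367/10000
DF(0.5y) is solved at step 1

step 1 [0.5y] swap r/2=167/9833: DF=(1 − 167/9833·(0))/(1+167/9833) = 9833/10000 ≈ 0.983300
step 2 [1y] swap r/2=211/6400: DF=(1 − 211/6400·(0.983300))/(1+211/6400) = 9367/10000 ≈ 0.936700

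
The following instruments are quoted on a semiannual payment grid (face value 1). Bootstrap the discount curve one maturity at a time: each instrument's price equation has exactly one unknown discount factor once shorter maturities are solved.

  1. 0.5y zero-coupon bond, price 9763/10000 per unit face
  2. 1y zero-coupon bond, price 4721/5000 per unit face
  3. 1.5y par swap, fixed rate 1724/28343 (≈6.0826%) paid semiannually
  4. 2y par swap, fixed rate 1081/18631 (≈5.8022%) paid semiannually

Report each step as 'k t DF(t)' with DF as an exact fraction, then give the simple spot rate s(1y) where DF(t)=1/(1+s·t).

step 1 [0.5y] zero: DF = P = 9763/10000 ≈ 0.976300
step 2 [1y] zero: DF = P = 4721/5000 ≈ 0.944200
step 3 [1.5y] swap r/2=862/28343: DF=(1 − 862/28343·(0.976300+0.944200))/(1+862/28343) = 4569/5000 ≈ 0.913800
step 4 [2y] swap r/2=1081/37262: DF=(1 − 1081/37262·(0.976300+0.944200+0.913800))/(1+1081/37262) = 8919/10000 ≈ 0.891900

1 1/2 9763/10000
2 1 4721/5000
3 3/2 4569/5000
4 2 8919/10000
s(1y) = (1/(4721/5000) − 1)/(1) = 279/4721 ≈ 5.9098%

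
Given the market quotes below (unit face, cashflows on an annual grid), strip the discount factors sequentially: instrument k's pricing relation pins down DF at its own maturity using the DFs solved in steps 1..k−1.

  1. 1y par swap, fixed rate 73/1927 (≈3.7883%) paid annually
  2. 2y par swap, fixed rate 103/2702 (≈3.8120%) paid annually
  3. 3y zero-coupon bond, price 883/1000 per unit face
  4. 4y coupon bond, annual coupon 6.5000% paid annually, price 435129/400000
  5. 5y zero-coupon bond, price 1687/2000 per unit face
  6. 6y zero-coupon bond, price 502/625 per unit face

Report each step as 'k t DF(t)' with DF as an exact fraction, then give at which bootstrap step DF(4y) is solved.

step 1 [1y] swap r/1=73/1927: DF=(1 − 73/1927·(0))/(1+73/1927) = 1927/2000 ≈ 0.963500
step 2 [2y] swap r/1=103/2702: DF=(1 − 103/2702·(0.963500))/(1+103/2702) = 9279/10000 ≈ 0.927900
step 3 [3y] zero: DF = P = 883/1000 ≈ 0.883000
step 4 [4y] bond c/1=13/200: DF=(435129/400000 − 13/200·(0.963500+0.927900+0.883000))/(1+13/200) = 8521/10000 ≈ 0.852100
step 5 [5y] zero: DF = P = 1687/2000 ≈ 0.843500
step 6 [6y] zero: DF = P = 502/625 ≈ 0.803200

1 1 1927/2000
2 2 9279/10000
3 3 883/1000
4 4 8521/10000
5 5 1687/2000
6 6 502/625
DF(4y) is solved at step 4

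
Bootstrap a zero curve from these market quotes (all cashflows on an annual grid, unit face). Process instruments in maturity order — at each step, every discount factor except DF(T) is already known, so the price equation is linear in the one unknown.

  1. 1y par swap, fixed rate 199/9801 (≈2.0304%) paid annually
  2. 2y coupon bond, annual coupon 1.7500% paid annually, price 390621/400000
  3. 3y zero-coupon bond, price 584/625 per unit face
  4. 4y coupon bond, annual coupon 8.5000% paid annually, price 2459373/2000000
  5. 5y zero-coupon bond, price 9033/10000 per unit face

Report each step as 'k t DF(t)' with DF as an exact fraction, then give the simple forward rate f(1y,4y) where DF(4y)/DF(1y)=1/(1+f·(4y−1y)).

step 1 [1y] swap r/1=199/9801: DF=(1 − 199/9801·(0))/(1+199/9801) = 9801/10000 ≈ 0.980100
step 2 [2y] bond c/1=7/400: DF=(390621/400000 − 7/400·(0.980100))/(1+7/400) = 9429/10000 ≈ 0.942900
step 3 [3y] zero: DF = P = 584/625 ≈ 0.934400
step 4 [4y] bond c/1=17/200: DF=(2459373/2000000 − 17/200·(0.980100+0.942900+0.934400))/(1+17/200) = 1819/2000 ≈ 0.909500
step 5 [5y] zero: DF = P = 9033/10000 ≈ 0.903300

1 1 9801/10000
2 2 9429/10000
3 3 584/625
4 4 1819/2000
5 5 9033/10000
f(1y,4y) = ((9801/10000)/(1819/2000) − 1)/(3) = 706/27285 ≈ 2.5875%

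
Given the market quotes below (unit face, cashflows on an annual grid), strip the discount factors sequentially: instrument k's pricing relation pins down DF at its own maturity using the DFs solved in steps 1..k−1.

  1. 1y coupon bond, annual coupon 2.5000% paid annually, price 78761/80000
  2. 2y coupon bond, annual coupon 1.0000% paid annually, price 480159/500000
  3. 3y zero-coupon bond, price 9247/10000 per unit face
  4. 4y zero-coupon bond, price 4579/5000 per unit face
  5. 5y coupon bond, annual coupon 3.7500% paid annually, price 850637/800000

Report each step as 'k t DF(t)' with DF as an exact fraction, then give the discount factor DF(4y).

step 1 [1y] bond c/1=1/40: DF=(78761/80000 − 1/40·(0))/(1+1/40) = 1921/2000 ≈ 0.960500
step 2 [2y] bond c/1=1/100: DF=(480159/500000 − 1/100·(0.960500))/(1+1/100) = 9413/10000 ≈ 0.941300
step 3 [3y] zero: DF = P = 9247/10000 ≈ 0.924700
step 4 [4y] zero: DF = P = 4579/5000 ≈ 0.915800
step 5 [5y] bond c/1=3/80: DF=(850637/800000 − 3/80·(0.960500+0.941300+0.924700+0.915800))/(1+3/80) = 556/625 ≈ 0.889600

1 1 1921/2000
2 2 9413/10000
3 3 9247/10000
4 4 4579/5000
5 5 556/625
DF(4y) = 4579/5000 ≈ 0.915800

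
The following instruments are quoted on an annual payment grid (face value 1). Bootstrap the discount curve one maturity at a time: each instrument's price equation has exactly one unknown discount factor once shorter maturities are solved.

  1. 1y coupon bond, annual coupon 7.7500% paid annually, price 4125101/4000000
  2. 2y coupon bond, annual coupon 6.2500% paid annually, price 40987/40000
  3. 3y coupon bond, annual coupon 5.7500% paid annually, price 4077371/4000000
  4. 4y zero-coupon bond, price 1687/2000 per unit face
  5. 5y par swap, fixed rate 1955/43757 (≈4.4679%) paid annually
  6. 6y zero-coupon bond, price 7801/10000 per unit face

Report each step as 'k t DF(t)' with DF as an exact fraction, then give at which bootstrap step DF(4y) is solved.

step 1 [1y] bond c/1=31/400: DF=(4125101/4000000 − 31/400·(0))/(1+31/400) = 9571/10000 ≈ 0.957100
step 2 [2y] bond c/1=1/16: DF=(40987/40000 − 1/16·(0.957100))/(1+1/16) = 9081/10000 ≈ 0.908100
step 3 [3y] bond c/1=23/400: DF=(4077371/4000000 − 23/400·(0.957100+0.908100))/(1+23/400) = 69/80 ≈ 0.862500
step 4 [4y] zero: DF = P = 1687/2000 ≈ 0.843500
step 5 [5y] swap r/1=1955/43757: DF=(1 − 1955/43757·(0.957100+0.908100+0.862500+0.843500))/(1+1955/43757) = 1609/2000 ≈ 0.804500
step 6 [6y] zero: DF = P = 7801/10000 ≈ 0.780100

1 1 9571/10000
2 2 9081/10000
3 3 69/80
4 4 1687/2000
5 5 1609/2000
6 6 7801/10000
DF(4y) is solved at step 4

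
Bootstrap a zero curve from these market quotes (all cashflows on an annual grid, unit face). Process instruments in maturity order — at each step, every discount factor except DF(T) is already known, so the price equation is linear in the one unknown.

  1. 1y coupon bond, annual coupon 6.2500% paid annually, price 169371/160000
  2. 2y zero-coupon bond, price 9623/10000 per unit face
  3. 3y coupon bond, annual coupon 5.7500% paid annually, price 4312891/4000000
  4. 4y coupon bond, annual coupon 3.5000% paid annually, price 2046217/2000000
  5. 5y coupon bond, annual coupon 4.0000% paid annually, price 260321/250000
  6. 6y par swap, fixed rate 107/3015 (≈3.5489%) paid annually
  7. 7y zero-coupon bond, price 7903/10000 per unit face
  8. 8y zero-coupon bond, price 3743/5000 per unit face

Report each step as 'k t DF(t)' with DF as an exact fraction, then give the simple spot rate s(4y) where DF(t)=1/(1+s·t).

step 1 [1y] bond c/1=1/16: DF=(169371/160000 − 1/16·(0))/(1+1/16) = 9963/10000 ≈ 0.996300
step 2 [2y] zero: DF = P = 9623/10000 ≈ 0.962300
step 3 [3y] bond c/1=23/400: DF=(4312891/4000000 − 23/400·(0.996300+0.962300))/(1+23/400) = 9131/10000 ≈ 0.913100
step 4 [4y] bond c/1=7/200: DF=(2046217/2000000 − 7/200·(0.996300+0.962300+0.913100))/(1+7/200) = 4457/5000 ≈ 0.891400
step 5 [5y] bond c/1=1/25: DF=(260321/250000 − 1/25·(0.996300+0.962300+0.913100+0.891400))/(1+1/25) = 1713/2000 ≈ 0.856500
step 6 [6y] swap r/1=107/3015: DF=(1 − 107/3015·(0.996300+0.962300+0.913100+0.891400+0.856500))/(1+107/3015) = 4037/5000 ≈ 0.807400
step 7 [7y] zero: DF = P = 7903/10000 ≈ 0.790300
step 8 [8y] zero: DF = P = 3743/5000 ≈ 0.748600

1 1 9963/10000
2 2 9623/10000
3 3 9131/10000
4 4 4457/5000
5 5 1713/2000
6 6 4037/5000
7 7 7903/10000
8 8 3743/5000
s(4y) = (1/(4457/5000) − 1)/(4) = 543/17828 ≈ 3.0458%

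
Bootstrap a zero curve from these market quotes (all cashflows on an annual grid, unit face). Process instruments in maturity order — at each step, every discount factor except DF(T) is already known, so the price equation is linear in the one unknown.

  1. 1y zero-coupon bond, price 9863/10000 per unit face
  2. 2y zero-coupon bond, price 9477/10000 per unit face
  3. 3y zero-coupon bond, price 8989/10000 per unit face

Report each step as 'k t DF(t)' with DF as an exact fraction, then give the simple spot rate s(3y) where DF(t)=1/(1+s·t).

1 1 9863/10000
2 2 9477/10000
3 3 8989/10000
s(3y) = (1/(8989/10000) − 1)/(3) = 337/8989 ≈ 3.7490%

step 1 [1y] zero: DF = P = 9863/10000 ≈ 0.986300
step 2 [2y] zero: DF = P = 9477/10000 ≈ 0.947700
step 3 [3y] zero: DF = P = 8989/10000 ≈ 0.898900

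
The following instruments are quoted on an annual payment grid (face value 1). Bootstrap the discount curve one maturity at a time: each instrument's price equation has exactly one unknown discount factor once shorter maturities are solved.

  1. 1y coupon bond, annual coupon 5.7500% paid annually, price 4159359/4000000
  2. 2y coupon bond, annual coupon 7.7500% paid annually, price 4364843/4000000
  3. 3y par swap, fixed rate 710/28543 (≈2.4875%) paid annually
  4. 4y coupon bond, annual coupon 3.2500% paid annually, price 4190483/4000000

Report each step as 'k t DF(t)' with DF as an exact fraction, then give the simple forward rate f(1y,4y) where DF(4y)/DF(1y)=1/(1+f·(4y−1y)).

step 1 [1y] bond c/1=23/400: DF=(4159359/4000000 − 23/400·(0))/(1+23/400) = 9833/10000 ≈ 0.983300
step 2 [2y] bond c/1=31/400: DF=(4364843/4000000 − 31/400·(0.983300))/(1+31/400) = 471/500 ≈ 0.942000
step 3 [3y] swap r/1=710/28543: DF=(1 − 710/28543·(0.983300+0.942000))/(1+710/28543) = 929/1000 ≈ 0.929000
step 4 [4y] bond c/1=13/400: DF=(4190483/4000000 − 13/400·(0.983300+0.942000+0.929000))/(1+13/400) = 578/625 ≈ 0.924800

1 1 9833/10000
2 2 471/500
3 3 929/1000
4 4 578/625
f(1y,4y) = ((9833/10000)/(578/625) − 1)/(3) = 195/9248 ≈ 2.1086%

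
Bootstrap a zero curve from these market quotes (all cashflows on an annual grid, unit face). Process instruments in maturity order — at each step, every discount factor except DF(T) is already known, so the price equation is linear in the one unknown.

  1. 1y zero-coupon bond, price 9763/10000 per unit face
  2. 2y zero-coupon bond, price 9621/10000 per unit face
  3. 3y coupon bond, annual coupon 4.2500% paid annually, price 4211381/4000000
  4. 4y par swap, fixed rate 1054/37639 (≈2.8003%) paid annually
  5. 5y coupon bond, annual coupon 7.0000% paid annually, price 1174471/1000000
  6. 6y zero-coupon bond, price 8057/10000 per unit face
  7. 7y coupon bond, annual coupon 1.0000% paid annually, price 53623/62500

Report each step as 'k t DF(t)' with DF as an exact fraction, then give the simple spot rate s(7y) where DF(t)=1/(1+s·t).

step 1 [1y] zero: DF = P = 9763/10000 ≈ 0.976300
step 2 [2y] zero: DF = P = 9621/10000 ≈ 0.962100
step 3 [3y] bond c/1=17/400: DF=(4211381/4000000 − 17/400·(0.976300+0.962100))/(1+17/400) = 9309/10000 ≈ 0.930900
step 4 [4y] swap r/1=1054/37639: DF=(1 − 1054/37639·(0.976300+0.962100+0.930900))/(1+1054/37639) = 4473/5000 ≈ 0.894600
step 5 [5y] bond c/1=7/100: DF=(1174471/1000000 − 7/100·(0.976300+0.962100+0.930900+0.894600))/(1+7/100) = 4257/5000 ≈ 0.851400
step 6 [6y] zero: DF = P = 8057/10000 ≈ 0.805700
step 7 [7y] bond c/1=1/100: DF=(53623/62500 − 1/100·(0.976300+0.962100+0.930900+0.894600+0.851400+0.805700))/(1+1/100) = 3979/5000 ≈ 0.795800

1 1 9763/10000
2 2 9621/10000
3 3 9309/10000
4 4 4473/5000
5 5 4257/5000
6 6 8057/10000
7 7 3979/5000
s(7y) = (1/(3979/5000) − 1)/(7) = 1021/27853 ≈ 3.6657%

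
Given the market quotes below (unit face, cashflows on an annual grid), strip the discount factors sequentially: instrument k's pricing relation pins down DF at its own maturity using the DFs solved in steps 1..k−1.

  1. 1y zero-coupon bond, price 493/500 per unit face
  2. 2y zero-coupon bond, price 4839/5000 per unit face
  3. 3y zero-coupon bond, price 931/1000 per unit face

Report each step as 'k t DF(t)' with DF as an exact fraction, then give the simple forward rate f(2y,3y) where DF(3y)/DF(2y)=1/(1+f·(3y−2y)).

step 1 [1y] zero: DF = P = 493/500 ≈ 0.986000
step 2 [2y] zero: DF = P = 4839/5000 ≈ 0.967800
step 3 [3y] zero: DF = P = 931/1000 ≈ 0.931000

1 1 493/500
2 2 4839/5000
3 3 931/1000
f(2y,3y) = ((4839/5000)/(931/1000) − 1)/(1) = 184/4655 ≈ 3.9527%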